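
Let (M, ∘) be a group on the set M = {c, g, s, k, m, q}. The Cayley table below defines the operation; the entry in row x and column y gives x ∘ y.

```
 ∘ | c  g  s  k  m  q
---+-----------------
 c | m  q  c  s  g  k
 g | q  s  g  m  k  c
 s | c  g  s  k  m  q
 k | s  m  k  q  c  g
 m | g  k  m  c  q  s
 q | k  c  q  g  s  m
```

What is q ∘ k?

Read row q, column k: q ∘ k = g.

g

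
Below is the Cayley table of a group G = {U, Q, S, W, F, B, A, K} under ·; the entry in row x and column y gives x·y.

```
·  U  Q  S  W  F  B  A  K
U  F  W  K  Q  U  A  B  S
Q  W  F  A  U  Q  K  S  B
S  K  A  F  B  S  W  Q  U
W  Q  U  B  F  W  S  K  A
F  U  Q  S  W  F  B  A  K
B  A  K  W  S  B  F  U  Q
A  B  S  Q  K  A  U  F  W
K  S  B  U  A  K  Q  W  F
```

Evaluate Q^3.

Q^1 = Q
Q^2 = Q·Q = F
Q^3 = F·Q = Q

Q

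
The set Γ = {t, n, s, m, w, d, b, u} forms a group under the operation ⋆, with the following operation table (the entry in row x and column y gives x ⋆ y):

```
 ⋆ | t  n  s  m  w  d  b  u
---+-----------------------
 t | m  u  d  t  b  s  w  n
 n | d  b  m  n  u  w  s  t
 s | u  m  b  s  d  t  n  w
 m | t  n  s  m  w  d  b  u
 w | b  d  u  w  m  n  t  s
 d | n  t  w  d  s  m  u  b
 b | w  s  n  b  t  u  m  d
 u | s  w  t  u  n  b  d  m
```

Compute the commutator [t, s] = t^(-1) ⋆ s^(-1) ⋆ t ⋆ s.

Identity is m; from the table t^(-1) = t and s^(-1) = n.
t ⋆ n = u
u ⋆ t = s
s ⋆ s = b

b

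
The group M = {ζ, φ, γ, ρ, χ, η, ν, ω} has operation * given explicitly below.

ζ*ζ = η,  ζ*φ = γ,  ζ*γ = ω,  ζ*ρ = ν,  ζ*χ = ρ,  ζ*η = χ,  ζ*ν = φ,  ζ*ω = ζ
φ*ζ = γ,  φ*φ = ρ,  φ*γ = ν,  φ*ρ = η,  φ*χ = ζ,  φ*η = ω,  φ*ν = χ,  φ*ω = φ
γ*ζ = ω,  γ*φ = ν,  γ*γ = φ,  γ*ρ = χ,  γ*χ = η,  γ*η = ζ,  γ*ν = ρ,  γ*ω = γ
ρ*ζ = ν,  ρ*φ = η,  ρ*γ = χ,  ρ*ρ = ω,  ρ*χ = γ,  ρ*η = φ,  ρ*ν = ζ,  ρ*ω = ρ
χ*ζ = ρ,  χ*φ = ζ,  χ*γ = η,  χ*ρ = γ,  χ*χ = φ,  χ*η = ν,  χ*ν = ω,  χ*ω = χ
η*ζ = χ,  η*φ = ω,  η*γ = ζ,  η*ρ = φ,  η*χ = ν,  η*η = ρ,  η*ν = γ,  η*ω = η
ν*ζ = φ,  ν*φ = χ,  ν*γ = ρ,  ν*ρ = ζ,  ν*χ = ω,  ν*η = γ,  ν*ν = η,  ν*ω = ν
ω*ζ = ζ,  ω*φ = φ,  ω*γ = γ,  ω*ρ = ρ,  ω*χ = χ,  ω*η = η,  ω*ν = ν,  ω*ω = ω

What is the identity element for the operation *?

ω

The identity e satisfies e * x = x for all x, so its row in the table reproduces the column headers.
Row ω reads: ζ, φ, γ, ρ, χ, η, ν, ω — exactly the header order. So ω is the identity.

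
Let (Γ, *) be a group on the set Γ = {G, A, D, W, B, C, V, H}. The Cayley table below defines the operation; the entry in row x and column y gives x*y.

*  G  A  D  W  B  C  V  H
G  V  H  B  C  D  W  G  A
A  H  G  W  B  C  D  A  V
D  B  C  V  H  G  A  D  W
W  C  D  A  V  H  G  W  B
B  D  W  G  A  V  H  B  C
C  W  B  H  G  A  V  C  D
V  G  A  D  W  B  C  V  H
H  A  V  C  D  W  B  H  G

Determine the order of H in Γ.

The identity element is V (its row matches the header).
H^1 = H
H^2 = H*H = G
H^3 = G*H = A
H^4 = A*H = V
The first power of H equal to the identity is H^4, so ord(H) = 4.

4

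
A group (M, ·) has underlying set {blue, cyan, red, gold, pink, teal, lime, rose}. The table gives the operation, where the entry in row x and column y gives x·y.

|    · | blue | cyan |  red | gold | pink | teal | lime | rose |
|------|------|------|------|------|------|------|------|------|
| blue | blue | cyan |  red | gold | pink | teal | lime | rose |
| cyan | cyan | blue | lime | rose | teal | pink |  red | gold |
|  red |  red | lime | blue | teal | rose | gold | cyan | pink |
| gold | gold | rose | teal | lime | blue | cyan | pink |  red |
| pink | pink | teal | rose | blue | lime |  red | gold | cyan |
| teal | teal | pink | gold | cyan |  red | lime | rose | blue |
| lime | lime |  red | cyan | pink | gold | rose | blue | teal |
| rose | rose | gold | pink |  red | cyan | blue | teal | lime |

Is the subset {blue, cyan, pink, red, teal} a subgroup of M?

teal·teal = lime, which is not in {blue, cyan, pink, red, teal}.
The subset is not closed under ·, so it is not a subgroup.

No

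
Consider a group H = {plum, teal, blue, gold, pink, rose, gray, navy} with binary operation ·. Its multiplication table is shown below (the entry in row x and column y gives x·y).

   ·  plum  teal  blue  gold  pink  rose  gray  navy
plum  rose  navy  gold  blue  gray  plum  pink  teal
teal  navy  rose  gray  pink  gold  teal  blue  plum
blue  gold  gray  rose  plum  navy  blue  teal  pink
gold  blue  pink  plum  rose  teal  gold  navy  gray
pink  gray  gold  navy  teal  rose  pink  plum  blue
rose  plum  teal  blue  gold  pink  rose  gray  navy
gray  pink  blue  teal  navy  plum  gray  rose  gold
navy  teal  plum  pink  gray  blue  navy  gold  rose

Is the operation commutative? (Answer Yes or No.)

Yes

Check whether the table is symmetric across its main diagonal.
Every entry (row x, col y) equals the entry (row y, col x), so H is abelian.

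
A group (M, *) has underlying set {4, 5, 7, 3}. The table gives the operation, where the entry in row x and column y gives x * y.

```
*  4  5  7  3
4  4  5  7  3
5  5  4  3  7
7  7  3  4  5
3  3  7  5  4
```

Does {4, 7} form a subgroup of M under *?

{4, 7} contains the identity 4.
Checking products: every product of two elements of {4, 7} (read from the table) lies in {4, 7}, so the set is closed.
In a finite group, a nonempty closed subset is a subgroup. So {4, 7} ≤ M.

Yes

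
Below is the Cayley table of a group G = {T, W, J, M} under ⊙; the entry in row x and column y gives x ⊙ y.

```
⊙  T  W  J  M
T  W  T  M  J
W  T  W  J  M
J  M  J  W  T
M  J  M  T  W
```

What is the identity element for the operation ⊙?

W

The identity e satisfies e ⊙ x = x for all x, so its row in the table reproduces the column headers.
Row W reads: T, W, J, M — exactly the header order. So W is the identity.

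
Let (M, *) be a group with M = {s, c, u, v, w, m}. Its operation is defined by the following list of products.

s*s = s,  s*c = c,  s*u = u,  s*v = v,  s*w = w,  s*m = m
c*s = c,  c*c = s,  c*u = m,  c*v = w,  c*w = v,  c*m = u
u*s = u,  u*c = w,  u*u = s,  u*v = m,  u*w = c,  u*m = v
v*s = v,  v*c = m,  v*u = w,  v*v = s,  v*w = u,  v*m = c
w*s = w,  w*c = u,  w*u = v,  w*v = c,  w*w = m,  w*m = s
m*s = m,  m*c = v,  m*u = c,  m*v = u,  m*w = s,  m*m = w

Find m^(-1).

w

First locate the identity: row s matches the header, so s is the identity.
Scan row m for s: m * w = s. Hence m^(-1) = w.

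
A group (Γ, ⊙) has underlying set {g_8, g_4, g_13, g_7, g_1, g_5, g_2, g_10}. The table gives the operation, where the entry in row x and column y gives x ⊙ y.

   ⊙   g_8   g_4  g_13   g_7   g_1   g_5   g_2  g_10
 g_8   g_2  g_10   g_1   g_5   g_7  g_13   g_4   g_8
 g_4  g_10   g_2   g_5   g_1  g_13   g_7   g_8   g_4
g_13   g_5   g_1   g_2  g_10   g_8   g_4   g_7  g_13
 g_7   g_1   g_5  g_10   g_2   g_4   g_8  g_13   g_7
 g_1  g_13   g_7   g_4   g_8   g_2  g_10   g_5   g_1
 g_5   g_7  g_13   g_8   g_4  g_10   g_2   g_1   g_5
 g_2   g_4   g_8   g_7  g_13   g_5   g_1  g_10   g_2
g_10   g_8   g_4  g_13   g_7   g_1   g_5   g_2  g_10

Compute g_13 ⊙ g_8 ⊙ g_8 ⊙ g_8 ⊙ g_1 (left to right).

g_2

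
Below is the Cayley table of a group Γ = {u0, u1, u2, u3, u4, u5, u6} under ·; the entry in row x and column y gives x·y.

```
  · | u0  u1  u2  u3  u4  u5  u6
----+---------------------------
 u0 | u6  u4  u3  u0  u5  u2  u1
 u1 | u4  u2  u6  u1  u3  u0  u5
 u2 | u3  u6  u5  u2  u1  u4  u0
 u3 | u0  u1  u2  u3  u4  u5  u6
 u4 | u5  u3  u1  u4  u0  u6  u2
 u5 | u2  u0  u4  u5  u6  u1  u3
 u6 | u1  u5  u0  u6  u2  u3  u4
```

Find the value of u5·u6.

Read row u5, column u6: u5·u6 = u3.

u3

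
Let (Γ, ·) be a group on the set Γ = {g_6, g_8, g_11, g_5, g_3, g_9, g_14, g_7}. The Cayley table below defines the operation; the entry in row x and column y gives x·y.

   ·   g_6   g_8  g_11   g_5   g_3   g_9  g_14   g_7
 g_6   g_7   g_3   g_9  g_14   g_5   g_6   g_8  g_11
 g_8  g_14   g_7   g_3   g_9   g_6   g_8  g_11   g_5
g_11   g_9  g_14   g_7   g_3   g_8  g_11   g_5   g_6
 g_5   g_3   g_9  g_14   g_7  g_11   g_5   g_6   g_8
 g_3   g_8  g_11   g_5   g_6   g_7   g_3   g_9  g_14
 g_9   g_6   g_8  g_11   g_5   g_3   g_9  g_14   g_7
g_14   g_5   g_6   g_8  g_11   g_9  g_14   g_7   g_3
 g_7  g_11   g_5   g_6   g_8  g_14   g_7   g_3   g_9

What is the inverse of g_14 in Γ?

g_3

First locate the identity: row g_9 matches the header, so g_9 is the identity.
Scan row g_14 for g_9: g_14·g_3 = g_9. Hence g_14^(-1) = g_3.
(Structurally, Γ here is isomorphic to the quaternion group Q_8.)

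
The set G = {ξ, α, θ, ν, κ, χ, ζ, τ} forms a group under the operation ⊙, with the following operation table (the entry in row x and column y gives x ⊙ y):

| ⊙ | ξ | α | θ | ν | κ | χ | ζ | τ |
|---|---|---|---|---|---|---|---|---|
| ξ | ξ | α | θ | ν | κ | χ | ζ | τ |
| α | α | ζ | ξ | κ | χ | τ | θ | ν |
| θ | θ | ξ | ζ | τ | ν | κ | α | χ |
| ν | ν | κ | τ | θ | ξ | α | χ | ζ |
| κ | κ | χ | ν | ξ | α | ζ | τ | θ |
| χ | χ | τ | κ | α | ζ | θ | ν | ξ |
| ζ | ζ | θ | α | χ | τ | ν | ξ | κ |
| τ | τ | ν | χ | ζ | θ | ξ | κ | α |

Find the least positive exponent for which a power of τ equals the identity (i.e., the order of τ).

The identity element is ξ (its row matches the header).
τ^1 = τ
τ^2 = τ ⊙ τ = α
τ^3 = α ⊙ τ = ν
τ^4 = ν ⊙ τ = ζ
τ^5 = ζ ⊙ τ = κ
τ^6 = κ ⊙ τ = θ
τ^7 = θ ⊙ τ = χ
τ^8 = χ ⊙ τ = ξ
The first power of τ equal to the identity is τ^8, so ord(τ) = 8.

8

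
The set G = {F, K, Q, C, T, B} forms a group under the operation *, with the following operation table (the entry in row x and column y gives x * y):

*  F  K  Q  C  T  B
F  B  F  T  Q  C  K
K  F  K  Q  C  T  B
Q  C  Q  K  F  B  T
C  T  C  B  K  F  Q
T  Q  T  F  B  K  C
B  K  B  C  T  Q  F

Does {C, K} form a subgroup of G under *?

Yes

{C, K} contains the identity K.
Checking products: every product of two elements of {C, K} (read from the table) lies in {C, K}, so the set is closed.
In a finite group, a nonempty closed subset is a subgroup. So {C, K} ≤ G.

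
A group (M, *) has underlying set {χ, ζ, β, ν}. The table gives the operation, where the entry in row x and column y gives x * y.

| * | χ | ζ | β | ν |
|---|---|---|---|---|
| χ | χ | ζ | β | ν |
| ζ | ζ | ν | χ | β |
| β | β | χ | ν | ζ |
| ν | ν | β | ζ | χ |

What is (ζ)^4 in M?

χ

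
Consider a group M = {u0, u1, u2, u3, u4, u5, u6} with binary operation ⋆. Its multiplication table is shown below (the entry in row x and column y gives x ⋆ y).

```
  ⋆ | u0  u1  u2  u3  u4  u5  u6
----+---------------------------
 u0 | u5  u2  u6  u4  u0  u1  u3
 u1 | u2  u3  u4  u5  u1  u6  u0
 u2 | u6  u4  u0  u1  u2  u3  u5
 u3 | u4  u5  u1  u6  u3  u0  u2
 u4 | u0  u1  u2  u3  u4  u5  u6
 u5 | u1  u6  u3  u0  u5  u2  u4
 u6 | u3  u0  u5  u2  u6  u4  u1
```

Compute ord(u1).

The identity element is u4 (its row matches the header).
u1^1 = u1
u1^2 = u1 ⋆ u1 = u3
u1^3 = u3 ⋆ u1 = u5
u1^4 = u5 ⋆ u1 = u6
u1^5 = u6 ⋆ u1 = u0
u1^6 = u0 ⋆ u1 = u2
u1^7 = u2 ⋆ u1 = u4
The first power of u1 equal to the identity is u1^7, so ord(u1) = 7.

7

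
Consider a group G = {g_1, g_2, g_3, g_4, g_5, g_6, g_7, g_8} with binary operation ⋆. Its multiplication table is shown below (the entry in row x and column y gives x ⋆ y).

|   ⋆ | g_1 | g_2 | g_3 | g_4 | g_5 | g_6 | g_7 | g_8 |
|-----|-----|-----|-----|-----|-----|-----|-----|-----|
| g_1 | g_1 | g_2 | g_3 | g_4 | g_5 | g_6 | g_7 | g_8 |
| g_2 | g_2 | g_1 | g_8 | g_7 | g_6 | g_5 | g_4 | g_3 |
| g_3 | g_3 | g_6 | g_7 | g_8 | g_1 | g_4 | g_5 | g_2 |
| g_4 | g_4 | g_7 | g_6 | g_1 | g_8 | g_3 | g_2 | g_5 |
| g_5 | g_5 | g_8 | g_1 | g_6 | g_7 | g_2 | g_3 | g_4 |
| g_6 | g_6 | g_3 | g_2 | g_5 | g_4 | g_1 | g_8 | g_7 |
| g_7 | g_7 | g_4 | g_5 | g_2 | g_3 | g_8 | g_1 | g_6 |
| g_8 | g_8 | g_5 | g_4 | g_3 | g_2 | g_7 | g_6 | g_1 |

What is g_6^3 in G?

g_6

g_6^1 = g_6
g_6^2 = g_6 ⋆ g_6 = g_1
g_6^3 = g_1 ⋆ g_6 = g_6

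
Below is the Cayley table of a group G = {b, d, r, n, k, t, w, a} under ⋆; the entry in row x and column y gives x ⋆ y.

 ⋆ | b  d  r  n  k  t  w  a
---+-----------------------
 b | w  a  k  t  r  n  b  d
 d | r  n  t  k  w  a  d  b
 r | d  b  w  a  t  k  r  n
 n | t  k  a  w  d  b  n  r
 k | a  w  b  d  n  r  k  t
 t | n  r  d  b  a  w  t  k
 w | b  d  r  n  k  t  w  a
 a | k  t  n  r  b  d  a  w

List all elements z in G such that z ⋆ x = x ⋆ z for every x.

{n, w}

An element z is central iff its row equals its column in the table.
For b: b ⋆ d = a ≠ r = d ⋆ b, so b ∉ Z.
Checking each element this way leaves Z(G) = {n, w}.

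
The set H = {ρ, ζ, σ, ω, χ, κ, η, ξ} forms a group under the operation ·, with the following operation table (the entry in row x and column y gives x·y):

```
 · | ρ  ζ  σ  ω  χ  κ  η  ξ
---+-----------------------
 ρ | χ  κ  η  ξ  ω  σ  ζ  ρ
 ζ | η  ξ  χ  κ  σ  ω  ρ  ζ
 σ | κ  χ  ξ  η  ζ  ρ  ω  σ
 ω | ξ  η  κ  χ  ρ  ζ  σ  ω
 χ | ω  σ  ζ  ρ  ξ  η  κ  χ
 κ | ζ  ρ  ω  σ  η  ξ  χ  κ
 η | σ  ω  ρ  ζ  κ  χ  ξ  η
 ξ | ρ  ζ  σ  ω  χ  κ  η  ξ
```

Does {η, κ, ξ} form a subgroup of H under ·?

η·κ = χ, which is not in {η, κ, ξ}.
The subset is not closed under ·, so it is not a subgroup.

No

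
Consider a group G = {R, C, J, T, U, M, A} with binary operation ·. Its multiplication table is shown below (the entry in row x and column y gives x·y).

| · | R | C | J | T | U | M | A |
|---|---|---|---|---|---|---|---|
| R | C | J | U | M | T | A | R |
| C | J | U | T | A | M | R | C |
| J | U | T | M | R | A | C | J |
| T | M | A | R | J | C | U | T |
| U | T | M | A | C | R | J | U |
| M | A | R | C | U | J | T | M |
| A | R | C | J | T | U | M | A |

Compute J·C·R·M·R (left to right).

M

J·C = T
T·R = M
M·M = T
T·R = M
(Structurally, G here is isomorphic to the cyclic group Z_7.)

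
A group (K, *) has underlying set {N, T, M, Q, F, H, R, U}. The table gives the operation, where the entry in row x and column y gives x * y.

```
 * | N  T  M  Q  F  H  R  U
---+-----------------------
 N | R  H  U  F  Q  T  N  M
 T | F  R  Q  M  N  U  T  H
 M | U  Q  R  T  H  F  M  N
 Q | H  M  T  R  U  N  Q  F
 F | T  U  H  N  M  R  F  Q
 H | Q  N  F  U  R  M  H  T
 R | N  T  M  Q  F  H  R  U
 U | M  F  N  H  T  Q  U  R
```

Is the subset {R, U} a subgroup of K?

Yes

{R, U} contains the identity R.
Checking products: every product of two elements of {R, U} (read from the table) lies in {R, U}, so the set is closed.
In a finite group, a nonempty closed subset is a subgroup. So {R, U} ≤ K.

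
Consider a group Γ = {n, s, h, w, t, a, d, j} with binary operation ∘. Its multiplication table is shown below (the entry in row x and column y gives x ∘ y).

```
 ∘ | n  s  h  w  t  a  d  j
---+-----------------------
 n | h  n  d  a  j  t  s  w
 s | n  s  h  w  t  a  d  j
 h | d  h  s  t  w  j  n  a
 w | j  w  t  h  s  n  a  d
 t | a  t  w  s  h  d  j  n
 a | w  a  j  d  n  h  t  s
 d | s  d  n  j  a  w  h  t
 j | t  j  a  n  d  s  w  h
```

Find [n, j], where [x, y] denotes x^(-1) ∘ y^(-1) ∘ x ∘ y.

Identity is s; from the table n^(-1) = d and j^(-1) = a.
d ∘ a = w
w ∘ n = j
j ∘ j = h
(Structurally, Γ here is isomorphic to the quaternion group Q_8.)

h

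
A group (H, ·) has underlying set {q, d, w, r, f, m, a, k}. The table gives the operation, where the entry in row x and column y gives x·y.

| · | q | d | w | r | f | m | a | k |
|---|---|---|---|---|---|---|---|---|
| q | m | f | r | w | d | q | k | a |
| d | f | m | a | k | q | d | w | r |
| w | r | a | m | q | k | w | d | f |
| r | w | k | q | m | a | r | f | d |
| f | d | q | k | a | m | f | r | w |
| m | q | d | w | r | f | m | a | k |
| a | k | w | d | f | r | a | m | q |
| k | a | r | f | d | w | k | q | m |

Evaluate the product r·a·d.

r·a = f
f·d = q

q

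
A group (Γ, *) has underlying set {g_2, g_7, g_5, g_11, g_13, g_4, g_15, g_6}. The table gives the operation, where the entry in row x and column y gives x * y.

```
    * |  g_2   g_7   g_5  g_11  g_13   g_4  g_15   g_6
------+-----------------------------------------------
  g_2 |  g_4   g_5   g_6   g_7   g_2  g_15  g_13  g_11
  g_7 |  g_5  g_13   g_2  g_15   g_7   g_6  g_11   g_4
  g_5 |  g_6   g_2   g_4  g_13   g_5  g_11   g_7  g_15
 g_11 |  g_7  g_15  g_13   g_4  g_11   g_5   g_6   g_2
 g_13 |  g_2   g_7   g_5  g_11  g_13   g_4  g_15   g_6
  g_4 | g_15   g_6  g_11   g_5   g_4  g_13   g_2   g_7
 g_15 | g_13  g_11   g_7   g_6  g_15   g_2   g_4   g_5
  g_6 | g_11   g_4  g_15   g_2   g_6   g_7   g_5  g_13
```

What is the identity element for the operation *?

g_13

The identity e satisfies e * x = x for all x, so its row in the table reproduces the column headers.
Row g_13 reads: g_2, g_7, g_5, g_11, g_13, g_4, g_15, g_6 — exactly the header order. So g_13 is the identity.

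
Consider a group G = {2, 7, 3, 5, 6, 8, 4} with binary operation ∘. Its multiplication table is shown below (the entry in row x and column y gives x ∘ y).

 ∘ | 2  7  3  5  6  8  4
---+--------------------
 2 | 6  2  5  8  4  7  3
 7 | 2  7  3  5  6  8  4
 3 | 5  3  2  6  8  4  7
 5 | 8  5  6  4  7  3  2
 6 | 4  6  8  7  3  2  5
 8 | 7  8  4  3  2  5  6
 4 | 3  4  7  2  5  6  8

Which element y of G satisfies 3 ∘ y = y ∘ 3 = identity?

4

First locate the identity: row 7 matches the header, so 7 is the identity.
Scan row 3 for 7: 3 ∘ 4 = 7. Hence 3^(-1) = 4.
(Structurally, G here is isomorphic to the cyclic group Z_7.)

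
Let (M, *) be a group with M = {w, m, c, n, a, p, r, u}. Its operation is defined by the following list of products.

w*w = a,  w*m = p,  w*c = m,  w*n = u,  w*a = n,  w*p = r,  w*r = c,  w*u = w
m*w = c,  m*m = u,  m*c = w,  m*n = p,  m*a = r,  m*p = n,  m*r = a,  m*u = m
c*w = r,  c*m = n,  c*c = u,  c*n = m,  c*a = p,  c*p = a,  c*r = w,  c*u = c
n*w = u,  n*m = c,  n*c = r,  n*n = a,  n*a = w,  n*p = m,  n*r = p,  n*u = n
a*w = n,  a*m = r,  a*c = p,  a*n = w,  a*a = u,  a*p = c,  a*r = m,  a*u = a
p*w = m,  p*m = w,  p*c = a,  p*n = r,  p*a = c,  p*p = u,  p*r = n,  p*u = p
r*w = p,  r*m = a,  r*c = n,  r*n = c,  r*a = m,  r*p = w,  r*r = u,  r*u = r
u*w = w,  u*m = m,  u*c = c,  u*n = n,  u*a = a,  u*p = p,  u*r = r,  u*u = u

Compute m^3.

m^1 = m
m^2 = m * m = u
m^3 = u * m = m
(Structurally, M here is isomorphic to the dihedral group D_4.)

m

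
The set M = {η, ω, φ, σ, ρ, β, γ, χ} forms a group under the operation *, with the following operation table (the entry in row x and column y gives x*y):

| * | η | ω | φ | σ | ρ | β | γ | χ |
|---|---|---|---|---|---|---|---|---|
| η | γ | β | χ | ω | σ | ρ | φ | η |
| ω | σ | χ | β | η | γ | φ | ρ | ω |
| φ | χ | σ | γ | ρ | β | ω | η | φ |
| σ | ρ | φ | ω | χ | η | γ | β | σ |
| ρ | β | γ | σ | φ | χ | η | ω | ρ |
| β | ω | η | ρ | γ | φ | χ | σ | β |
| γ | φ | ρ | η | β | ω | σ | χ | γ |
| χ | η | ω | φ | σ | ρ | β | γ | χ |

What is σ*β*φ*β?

ρ

σ*β = γ
γ*φ = η
η*β = ρ
(Structurally, M here is isomorphic to the dihedral group D_4.)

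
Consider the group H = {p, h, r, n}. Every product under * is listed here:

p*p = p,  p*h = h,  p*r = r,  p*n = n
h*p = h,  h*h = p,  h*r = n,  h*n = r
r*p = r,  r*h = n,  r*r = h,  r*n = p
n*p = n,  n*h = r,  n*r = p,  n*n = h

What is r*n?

Read row r, column n: r*n = p.
(Structurally, H here is isomorphic to the cyclic group Z_4.)

p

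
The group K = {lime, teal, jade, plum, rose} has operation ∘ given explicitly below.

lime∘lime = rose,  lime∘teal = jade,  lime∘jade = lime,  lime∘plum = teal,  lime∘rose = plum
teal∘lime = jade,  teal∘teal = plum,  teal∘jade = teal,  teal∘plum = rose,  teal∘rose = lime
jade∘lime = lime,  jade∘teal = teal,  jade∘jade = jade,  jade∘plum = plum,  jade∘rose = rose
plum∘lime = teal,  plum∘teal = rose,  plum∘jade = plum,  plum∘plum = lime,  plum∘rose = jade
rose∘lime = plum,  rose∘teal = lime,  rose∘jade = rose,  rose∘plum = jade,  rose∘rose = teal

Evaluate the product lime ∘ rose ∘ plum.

lime ∘ rose = plum
plum ∘ plum = lime

lime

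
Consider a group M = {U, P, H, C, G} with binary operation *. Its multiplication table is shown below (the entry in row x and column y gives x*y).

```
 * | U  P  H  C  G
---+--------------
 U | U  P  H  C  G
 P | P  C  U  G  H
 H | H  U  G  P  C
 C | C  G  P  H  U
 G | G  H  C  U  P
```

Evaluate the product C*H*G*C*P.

C*H = P
P*G = H
H*C = P
P*P = C

C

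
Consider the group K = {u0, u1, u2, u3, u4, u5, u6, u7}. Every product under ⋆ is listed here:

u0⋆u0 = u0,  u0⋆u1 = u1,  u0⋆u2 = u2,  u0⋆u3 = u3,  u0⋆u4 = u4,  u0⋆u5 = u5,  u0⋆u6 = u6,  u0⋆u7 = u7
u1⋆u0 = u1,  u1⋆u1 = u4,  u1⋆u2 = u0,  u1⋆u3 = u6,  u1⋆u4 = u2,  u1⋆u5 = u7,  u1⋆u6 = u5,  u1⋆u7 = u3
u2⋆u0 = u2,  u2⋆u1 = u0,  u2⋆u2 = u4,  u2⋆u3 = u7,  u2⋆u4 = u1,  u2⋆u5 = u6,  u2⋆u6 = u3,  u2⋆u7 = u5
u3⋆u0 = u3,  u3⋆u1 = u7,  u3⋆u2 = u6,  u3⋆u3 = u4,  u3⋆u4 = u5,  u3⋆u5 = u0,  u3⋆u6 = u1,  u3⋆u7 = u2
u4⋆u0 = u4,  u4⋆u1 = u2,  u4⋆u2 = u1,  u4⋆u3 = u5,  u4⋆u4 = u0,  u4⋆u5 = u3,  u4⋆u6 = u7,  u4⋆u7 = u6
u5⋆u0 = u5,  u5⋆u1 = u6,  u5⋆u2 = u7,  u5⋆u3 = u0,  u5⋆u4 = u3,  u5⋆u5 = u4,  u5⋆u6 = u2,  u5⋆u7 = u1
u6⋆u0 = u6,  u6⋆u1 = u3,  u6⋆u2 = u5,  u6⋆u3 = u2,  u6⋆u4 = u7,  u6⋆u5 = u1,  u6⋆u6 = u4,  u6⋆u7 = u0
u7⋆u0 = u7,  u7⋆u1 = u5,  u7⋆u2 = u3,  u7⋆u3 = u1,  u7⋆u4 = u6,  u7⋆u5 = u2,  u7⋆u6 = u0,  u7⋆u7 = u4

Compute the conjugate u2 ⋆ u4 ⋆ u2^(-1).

The identity is u0. In row u2, the entry u0 sits in column u1, so u2^(-1) = u1.
u2 ⋆ u4 = u1
u1 ⋆ u1 = u4

u4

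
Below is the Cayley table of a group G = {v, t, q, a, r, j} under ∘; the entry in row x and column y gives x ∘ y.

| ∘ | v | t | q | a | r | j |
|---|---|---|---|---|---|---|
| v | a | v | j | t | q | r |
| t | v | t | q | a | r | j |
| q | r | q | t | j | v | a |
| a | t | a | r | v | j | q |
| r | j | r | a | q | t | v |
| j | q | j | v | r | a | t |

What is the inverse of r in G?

r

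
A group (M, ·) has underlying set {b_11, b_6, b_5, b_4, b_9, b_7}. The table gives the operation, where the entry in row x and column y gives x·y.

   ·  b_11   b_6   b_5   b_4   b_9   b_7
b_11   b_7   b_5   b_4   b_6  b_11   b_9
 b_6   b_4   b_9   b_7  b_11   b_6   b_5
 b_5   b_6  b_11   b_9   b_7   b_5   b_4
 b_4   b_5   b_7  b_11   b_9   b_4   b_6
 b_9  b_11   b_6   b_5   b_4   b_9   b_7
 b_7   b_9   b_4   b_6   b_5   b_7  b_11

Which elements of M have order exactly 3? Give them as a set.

Identity is b_9. Compute the order of each non-identity element by repeated multiplication:
  b_11: b_11 → b_7 → b_9  (order 3)
  b_6: b_6 → b_9  (order 2)
  b_5: b_5 → b_9  (order 2)
  b_4: b_4 → b_9  (order 2)
  b_7: b_7 → b_11 → b_9  (order 3)
Elements of order 3: {b_11, b_7}.

{b_11, b_7}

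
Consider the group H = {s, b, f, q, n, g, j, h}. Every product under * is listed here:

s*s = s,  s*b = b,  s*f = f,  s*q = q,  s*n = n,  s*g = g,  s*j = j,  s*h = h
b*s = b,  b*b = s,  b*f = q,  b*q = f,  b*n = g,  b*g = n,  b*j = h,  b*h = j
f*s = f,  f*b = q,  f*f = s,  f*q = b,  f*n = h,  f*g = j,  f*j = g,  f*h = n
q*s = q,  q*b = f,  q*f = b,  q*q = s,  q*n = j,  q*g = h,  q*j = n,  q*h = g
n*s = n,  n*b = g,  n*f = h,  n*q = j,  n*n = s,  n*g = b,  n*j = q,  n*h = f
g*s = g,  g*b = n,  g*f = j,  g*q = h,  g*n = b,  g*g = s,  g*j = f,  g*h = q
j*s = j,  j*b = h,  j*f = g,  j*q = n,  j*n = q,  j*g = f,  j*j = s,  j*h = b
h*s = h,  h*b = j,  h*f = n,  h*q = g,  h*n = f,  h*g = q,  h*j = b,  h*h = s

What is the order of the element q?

2

The identity element is s (its row matches the header).
q^1 = q
q^2 = q * q = s
The first power of q equal to the identity is q^2, so ord(q) = 2.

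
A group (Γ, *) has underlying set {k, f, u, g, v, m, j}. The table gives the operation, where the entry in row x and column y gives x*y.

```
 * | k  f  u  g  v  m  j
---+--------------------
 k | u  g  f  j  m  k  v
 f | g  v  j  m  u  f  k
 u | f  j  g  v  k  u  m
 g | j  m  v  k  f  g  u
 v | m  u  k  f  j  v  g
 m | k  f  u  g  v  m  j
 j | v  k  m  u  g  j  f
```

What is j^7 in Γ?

j^1 = j
j^2 = j*j = f
j^3 = f*j = k
j^4 = k*j = v
j^5 = v*j = g
j^6 = g*j = u
j^7 = u*j = m

m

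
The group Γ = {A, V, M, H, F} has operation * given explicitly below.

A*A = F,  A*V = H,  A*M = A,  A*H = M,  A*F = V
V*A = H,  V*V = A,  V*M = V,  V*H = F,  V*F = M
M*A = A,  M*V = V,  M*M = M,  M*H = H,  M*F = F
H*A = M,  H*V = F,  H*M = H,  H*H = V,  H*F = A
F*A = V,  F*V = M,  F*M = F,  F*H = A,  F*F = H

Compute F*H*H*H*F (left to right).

A

F*H = A
A*H = M
M*H = H
H*F = A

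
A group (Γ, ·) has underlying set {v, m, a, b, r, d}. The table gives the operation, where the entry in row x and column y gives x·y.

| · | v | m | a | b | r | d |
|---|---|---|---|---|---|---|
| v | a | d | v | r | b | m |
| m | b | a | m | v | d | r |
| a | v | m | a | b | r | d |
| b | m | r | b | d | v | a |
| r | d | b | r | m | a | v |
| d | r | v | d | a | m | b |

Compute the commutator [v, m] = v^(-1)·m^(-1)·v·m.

Identity is a; from the table v^(-1) = v and m^(-1) = m.
v·m = d
d·v = r
r·m = b
(Structurally, Γ here is isomorphic to the symmetric group S_3.)

b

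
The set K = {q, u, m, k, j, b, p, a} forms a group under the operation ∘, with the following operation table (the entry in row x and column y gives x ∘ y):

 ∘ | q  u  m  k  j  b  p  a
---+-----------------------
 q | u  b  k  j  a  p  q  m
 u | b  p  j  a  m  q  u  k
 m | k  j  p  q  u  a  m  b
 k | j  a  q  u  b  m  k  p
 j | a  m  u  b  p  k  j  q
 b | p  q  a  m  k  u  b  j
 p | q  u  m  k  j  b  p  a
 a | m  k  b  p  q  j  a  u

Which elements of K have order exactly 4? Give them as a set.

Identity is p. Compute the order of each non-identity element by repeated multiplication:
  q: q → u → b → p  (order 4)
  u: u → p  (order 2)
  m: m → p  (order 2)
  k: k → u → a → p  (order 4)
  j: j → p  (order 2)
  b: b → u → q → p  (order 4)
  a: a → u → k → p  (order 4)
Elements of order 4: {a, b, k, q}.

{a, b, k, q}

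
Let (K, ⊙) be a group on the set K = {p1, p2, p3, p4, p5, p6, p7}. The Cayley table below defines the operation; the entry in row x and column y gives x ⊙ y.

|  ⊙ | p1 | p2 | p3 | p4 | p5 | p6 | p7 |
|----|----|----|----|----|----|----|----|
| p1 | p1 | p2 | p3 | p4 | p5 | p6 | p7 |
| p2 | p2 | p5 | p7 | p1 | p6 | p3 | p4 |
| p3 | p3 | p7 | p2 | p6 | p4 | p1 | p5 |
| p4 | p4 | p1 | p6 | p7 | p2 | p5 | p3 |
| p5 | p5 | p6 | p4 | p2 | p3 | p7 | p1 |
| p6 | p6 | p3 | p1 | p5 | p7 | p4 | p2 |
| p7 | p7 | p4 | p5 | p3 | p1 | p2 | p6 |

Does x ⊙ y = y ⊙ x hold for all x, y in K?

Check whether the table is symmetric across its main diagonal.
Every entry (row x, col y) equals the entry (row y, col x), so K is abelian.

Yes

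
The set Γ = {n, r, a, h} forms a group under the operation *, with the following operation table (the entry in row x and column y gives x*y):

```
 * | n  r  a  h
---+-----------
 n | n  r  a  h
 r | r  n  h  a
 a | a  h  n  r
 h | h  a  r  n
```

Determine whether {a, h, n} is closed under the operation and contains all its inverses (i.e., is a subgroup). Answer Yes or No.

No

a*h = r, which is not in {a, h, n}.
The subset is not closed under *, so it is not a subgroup.
(Structurally, Γ here is isomorphic to the Klein four-group V_4.)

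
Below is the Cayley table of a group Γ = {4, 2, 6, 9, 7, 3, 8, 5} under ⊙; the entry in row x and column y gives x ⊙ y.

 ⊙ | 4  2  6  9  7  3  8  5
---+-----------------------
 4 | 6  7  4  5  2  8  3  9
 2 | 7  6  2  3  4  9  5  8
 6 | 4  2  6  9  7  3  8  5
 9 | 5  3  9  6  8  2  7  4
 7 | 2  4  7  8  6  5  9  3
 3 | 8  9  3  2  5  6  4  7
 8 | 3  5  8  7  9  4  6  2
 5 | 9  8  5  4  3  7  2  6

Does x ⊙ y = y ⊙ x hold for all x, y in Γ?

Check whether the table is symmetric across its main diagonal.
Every entry (row x, col y) equals the entry (row y, col x), so Γ is abelian.

Yes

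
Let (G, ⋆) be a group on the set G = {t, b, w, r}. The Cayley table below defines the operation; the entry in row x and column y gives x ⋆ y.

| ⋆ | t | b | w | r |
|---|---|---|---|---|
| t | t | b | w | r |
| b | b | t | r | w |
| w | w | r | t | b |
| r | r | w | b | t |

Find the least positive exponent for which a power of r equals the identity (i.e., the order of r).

The identity element is t (its row matches the header).
r^1 = r
r^2 = r ⋆ r = t
The first power of r equal to the identity is r^2, so ord(r) = 2.

2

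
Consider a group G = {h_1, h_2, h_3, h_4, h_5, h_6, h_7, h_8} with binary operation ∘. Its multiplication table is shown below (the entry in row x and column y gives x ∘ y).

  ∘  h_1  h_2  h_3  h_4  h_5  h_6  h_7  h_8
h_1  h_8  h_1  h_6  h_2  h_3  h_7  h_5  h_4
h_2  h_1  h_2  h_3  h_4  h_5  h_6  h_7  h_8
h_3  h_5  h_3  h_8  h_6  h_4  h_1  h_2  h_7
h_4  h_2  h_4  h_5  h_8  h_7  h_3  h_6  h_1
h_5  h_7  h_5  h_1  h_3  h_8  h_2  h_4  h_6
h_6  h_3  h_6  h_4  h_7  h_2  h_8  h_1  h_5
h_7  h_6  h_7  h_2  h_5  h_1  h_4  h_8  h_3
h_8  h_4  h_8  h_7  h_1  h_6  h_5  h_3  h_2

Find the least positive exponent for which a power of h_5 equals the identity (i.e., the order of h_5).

The identity element is h_2 (its row matches the header).
h_5^1 = h_5
h_5^2 = h_5 ∘ h_5 = h_8
h_5^3 = h_8 ∘ h_5 = h_6
h_5^4 = h_6 ∘ h_5 = h_2
The first power of h_5 equal to the identity is h_5^4, so ord(h_5) = 4.

4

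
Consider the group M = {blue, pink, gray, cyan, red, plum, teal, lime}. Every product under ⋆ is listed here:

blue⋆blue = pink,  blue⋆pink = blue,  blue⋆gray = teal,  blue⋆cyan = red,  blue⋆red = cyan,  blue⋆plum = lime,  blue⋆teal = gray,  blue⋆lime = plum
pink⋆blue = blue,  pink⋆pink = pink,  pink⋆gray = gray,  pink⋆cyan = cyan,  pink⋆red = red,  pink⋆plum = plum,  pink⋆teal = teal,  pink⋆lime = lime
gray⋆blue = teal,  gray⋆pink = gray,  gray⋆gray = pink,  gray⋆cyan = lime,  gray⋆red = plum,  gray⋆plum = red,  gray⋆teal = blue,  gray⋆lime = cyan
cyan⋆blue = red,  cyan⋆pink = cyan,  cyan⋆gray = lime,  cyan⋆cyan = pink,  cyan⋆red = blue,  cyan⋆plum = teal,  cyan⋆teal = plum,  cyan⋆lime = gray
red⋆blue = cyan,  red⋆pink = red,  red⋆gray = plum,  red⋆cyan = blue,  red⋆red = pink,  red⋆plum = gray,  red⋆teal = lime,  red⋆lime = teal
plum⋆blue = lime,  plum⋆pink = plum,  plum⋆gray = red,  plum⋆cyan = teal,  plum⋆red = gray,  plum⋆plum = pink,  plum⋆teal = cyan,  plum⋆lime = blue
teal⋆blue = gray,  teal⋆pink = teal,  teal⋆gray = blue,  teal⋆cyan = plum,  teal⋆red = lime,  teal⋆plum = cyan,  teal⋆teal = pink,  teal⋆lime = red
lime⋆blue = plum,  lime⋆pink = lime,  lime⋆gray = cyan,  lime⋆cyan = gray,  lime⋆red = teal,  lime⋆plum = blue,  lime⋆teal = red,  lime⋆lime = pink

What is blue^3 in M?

blue^1 = blue
blue^2 = blue ⋆ blue = pink
blue^3 = pink ⋆ blue = blue

blue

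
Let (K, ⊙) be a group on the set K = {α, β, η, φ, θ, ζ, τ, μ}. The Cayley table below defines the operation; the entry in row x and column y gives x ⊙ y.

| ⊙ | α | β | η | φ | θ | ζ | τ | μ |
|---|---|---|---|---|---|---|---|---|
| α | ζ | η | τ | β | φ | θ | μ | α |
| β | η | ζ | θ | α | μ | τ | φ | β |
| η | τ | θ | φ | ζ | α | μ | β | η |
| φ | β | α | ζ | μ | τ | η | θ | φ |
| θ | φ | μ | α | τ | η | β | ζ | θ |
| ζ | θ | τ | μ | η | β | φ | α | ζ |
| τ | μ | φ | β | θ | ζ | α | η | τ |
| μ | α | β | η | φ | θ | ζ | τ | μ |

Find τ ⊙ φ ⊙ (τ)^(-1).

φ

The identity is μ. In row τ, the entry μ sits in column α, so τ^(-1) = α.
τ ⊙ φ = θ
θ ⊙ α = φ
(Structurally, K here is isomorphic to the cyclic group Z_8.)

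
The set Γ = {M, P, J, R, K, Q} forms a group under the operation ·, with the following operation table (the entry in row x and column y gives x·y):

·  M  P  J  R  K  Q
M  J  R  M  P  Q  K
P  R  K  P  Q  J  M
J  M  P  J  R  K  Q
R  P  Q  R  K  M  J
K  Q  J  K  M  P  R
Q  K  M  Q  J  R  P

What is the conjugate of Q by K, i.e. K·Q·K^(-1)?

Q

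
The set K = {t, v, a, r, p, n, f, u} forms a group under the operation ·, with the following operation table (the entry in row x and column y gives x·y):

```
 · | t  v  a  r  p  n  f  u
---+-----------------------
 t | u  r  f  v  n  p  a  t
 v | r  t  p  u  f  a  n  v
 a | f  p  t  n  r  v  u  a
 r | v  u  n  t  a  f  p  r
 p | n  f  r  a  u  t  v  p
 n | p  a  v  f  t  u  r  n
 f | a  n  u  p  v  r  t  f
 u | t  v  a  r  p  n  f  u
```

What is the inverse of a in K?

f

First locate the identity: row u matches the header, so u is the identity.
Scan row a for u: a·f = u. Hence a^(-1) = f.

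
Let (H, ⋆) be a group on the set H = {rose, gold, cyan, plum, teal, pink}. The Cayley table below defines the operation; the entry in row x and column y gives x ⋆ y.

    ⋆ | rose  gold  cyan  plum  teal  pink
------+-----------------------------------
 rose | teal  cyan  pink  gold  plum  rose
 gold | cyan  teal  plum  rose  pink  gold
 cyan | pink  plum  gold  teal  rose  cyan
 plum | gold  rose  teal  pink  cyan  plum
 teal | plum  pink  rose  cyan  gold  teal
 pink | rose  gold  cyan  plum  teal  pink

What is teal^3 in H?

pink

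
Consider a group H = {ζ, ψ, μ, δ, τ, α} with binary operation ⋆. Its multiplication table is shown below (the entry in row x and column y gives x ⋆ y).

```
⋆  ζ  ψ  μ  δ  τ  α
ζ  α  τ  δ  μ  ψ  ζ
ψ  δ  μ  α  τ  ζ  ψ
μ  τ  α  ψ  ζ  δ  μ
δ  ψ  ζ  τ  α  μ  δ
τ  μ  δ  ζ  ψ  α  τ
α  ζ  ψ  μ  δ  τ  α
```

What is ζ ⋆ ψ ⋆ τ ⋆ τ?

ζ ⋆ ψ = τ
τ ⋆ τ = α
α ⋆ τ = τ
(Structurally, H here is isomorphic to the symmetric group S_3.)

τ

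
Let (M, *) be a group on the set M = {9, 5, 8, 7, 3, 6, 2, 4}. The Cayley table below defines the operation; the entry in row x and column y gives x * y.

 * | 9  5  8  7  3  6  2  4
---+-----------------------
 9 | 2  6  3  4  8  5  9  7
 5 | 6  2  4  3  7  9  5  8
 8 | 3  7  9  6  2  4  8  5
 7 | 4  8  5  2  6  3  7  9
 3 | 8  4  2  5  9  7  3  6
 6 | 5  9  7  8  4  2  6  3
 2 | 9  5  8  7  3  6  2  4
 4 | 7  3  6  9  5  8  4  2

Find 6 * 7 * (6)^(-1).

4

The identity is 2. In row 6, the entry 2 sits in column 6, so 6^(-1) = 6.
6 * 7 = 8
8 * 6 = 4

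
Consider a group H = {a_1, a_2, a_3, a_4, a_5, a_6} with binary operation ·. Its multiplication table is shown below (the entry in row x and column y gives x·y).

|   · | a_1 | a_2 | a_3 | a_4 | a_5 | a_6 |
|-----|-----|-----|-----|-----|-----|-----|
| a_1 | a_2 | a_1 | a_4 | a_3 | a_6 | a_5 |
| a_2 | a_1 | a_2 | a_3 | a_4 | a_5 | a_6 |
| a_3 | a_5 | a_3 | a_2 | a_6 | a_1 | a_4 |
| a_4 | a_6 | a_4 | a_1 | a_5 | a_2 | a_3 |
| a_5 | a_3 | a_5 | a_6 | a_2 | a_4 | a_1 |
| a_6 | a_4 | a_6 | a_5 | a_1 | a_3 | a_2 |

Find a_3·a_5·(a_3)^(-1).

a_4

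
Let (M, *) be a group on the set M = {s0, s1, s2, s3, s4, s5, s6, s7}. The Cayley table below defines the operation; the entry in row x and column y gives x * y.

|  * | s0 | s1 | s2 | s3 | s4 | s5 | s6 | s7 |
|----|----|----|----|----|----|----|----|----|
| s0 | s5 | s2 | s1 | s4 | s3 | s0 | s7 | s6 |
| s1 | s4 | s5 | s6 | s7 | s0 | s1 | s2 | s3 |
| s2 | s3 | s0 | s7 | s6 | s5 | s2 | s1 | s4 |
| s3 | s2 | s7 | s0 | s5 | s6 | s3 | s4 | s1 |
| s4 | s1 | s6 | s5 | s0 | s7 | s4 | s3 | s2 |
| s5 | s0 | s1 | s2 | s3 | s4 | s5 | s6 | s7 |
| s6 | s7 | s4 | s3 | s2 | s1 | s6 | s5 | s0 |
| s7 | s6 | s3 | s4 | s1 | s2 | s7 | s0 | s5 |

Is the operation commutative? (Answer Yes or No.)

s2 * s1 = s0 but s1 * s2 = s6.
Since s2 and s1 do not commute, M is not abelian.

No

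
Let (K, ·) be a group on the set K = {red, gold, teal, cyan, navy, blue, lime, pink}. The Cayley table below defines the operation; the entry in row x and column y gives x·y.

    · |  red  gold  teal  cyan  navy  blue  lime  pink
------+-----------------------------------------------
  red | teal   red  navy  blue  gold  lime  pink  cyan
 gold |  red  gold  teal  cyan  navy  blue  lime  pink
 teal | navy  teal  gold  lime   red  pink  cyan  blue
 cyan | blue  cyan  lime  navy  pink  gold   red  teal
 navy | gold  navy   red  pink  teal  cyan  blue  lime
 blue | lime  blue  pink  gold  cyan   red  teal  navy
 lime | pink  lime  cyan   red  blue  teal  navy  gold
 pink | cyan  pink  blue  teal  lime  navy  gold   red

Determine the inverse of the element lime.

First locate the identity: row gold matches the header, so gold is the identity.
Scan row lime for gold: lime·pink = gold. Hence lime^(-1) = pink.

pink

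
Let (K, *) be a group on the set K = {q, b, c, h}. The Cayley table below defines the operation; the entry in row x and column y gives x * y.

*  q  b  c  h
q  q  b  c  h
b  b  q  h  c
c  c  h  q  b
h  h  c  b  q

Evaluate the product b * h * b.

h

b * h = c
c * b = h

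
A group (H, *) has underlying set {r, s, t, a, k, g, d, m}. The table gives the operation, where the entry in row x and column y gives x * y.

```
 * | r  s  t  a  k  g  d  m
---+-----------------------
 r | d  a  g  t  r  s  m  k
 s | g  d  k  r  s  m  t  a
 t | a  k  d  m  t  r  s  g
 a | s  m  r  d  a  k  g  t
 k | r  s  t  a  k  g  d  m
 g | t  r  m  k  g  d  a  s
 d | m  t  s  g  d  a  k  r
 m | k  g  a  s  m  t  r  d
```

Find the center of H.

An element z is central iff its row equals its column in the table.
For t: t * g = r ≠ m = g * t, so t ∉ Z.
Checking each element this way leaves Z(H) = {d, k}.
(Structurally, H here is isomorphic to the quaternion group Q_8.)

{d, k}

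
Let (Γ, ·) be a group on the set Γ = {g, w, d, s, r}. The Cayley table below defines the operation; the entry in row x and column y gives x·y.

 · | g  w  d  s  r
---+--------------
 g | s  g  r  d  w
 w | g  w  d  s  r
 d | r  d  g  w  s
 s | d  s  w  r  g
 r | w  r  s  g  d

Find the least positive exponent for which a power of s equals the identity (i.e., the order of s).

5

The identity element is w (its row matches the header).
s^1 = s
s^2 = s·s = r
s^3 = r·s = g
s^4 = g·s = d
s^5 = d·s = w
The first power of s equal to the identity is s^5, so ord(s) = 5.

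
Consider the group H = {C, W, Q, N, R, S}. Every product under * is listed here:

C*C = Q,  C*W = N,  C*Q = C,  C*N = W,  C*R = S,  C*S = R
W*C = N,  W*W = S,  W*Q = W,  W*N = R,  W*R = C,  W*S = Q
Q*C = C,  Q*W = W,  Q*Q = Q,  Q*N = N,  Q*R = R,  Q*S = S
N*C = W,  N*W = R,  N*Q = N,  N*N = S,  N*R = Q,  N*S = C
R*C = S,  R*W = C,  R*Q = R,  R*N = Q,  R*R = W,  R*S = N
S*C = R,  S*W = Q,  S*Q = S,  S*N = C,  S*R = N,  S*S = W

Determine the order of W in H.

3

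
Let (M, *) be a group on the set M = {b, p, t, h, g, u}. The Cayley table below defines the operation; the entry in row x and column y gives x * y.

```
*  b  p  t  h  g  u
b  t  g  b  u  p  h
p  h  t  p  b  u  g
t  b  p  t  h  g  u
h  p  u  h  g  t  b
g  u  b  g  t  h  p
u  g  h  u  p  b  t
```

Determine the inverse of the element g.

First locate the identity: row t matches the header, so t is the identity.
Scan row g for t: g * h = t. Hence g^(-1) = h.

h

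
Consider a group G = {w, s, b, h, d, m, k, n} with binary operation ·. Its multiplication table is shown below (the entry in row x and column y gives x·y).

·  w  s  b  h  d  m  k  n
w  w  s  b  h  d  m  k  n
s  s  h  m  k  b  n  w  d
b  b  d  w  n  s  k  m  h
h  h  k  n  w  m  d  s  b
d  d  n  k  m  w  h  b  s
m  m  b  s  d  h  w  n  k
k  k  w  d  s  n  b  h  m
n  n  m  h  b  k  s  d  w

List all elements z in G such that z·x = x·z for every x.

{h, w}

An element z is central iff its row equals its column in the table.
For m: m·k = n ≠ b = k·m, so m ∉ Z.
Checking each element this way leaves Z(G) = {h, w}.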